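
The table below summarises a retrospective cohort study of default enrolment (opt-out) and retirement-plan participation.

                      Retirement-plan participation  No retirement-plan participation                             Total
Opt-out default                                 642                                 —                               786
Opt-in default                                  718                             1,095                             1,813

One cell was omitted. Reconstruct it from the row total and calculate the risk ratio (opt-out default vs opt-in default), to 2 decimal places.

2.06

The missing cell is in the exposed row: 786 − 642 = 144.
So a = 642, b = 144, c = 718, d = 1095.
RR = [a/(a+b)] / [c/(c+d)] = (642/786) / (718/1813) = 0.81679/0.39603 = 2.06246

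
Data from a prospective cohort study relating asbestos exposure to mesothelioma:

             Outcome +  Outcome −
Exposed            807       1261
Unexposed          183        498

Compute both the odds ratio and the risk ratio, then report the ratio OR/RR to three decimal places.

Cells: a = 807, b = 1261, c = 183, d = 498.
OR = (807·498)/(1261·183) = 401886/230763 = 1.74155
Risk in exposed = 807/2068 = 0.39023; risk in unexposed = 183/681 = 0.26872; RR = 1.45218
OR/RR = 1.74155 / 1.45218 = 1.19927
The outcome is not rare, so the OR lies further from 1 than the RR.

1.199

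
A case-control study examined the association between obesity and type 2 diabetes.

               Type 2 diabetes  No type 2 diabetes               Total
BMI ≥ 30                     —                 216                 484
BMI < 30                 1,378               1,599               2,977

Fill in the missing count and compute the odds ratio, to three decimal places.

The missing cell is in the exposed row: 484 − 216 = 268.
So a = 268, b = 216, c = 1378, d = 1599.
OR = (a·d)/(b·c) = (268 × 1599) / (216 × 1378) = 428532 / 297648 = 1.43973

1.440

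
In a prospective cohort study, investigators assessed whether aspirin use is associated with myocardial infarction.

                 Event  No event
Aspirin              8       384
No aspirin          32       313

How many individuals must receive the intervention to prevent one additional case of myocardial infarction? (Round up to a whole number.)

Risk in treated group = 8/392 = 0.02041; risk in control = 32/345 = 0.09275.
Absolute risk reduction = 0.09275 − 0.02041 = 0.07235
NNT = 1 / ARR = 1 / 0.07235 = 13.823 → round up → 14

14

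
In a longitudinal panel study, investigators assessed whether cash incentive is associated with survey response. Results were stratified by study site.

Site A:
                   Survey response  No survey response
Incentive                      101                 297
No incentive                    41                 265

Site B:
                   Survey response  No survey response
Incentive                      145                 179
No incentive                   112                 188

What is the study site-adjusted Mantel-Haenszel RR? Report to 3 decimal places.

RR_MH = Σ(aᵢ·n₀ᵢ/nᵢ) / Σ(cᵢ·n₁ᵢ/nᵢ), with n₁ᵢ = aᵢ+bᵢ (exposed), n₀ᵢ = cᵢ+dᵢ (unexposed), nᵢ = n₁ᵢ+n₀ᵢ.
Stratum 1 (Site A): n₁ = 398, n₀ = 306, n = 704; a·n₀/n = 101·306/704 = 43.9006; c·n₁/n = 41·398/704 = 23.1790
Stratum 2 (Site B): n₁ = 324, n₀ = 300, n = 624; a·n₀/n = 145·300/624 = 69.7115; c·n₁/n = 112·324/624 = 58.1538
RR_MH = (43.9006 + 69.7115) / (23.1790 + 58.1538) = 113.6121 / 81.3328 = 1.39688

1.397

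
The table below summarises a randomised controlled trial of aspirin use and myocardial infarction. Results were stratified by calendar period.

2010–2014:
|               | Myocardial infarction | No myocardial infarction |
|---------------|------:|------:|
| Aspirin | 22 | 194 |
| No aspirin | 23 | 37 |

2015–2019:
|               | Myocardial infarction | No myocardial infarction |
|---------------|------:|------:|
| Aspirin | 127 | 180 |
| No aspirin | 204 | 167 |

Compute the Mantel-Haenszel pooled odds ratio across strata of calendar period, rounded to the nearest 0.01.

OR_MH = Σ(aᵢdᵢ/nᵢ) / Σ(bᵢcᵢ/nᵢ), where nᵢ is the stratum total.
Stratum 1 (2010–2014): n = 276; a·d/n = 22·37/276 = 2.9493; b·c/n = 194·23/276 = 16.1667
Stratum 2 (2015–2019): n = 678; a·d/n = 127·167/678 = 31.2817; b·c/n = 180·204/678 = 54.1593
OR_MH = (2.9493 + 31.2817) / (16.1667 + 54.1593) = 34.2310 / 70.3260 = 0.48675

0.49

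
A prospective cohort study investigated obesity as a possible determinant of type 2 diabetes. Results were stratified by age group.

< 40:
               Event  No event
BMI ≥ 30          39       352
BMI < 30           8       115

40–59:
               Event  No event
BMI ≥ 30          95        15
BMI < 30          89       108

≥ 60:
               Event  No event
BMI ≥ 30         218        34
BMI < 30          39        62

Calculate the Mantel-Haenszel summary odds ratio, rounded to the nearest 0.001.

OR_MH = Σ(aᵢdᵢ/nᵢ) / Σ(bᵢcᵢ/nᵢ), where nᵢ is the stratum total.
Stratum 1 (< 40): n = 514; a·d/n = 39·115/514 = 8.7257; b·c/n = 352·8/514 = 5.4786
Stratum 2 (40–59): n = 307; a·d/n = 95·108/307 = 33.4202; b·c/n = 15·89/307 = 4.3485
Stratum 3 (≥ 60): n = 353; a·d/n = 218·62/353 = 38.2890; b·c/n = 34·39/353 = 3.7564
OR_MH = (8.7257 + 33.4202 + 38.2890) / (5.4786 + 4.3485 + 3.7564) = 80.4348 / 13.5835 = 5.92151

5.922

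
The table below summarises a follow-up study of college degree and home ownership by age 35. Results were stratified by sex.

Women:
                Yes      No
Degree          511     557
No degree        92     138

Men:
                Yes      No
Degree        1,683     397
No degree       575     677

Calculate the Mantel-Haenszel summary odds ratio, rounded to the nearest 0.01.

3.67

OR_MH = Σ(aᵢdᵢ/nᵢ) / Σ(bᵢcᵢ/nᵢ), where nᵢ is the stratum total.
Stratum 1 (Women): n = 1298; a·d/n = 511·138/1298 = 54.3282; b·c/n = 557·92/1298 = 39.4792
Stratum 2 (Men): n = 3332; a·d/n = 1683·677/3332 = 341.9541; b·c/n = 397·575/3332 = 68.5099
OR_MH = (54.3282 + 341.9541) / (39.4792 + 68.5099) = 396.2823 / 107.9891 = 3.66965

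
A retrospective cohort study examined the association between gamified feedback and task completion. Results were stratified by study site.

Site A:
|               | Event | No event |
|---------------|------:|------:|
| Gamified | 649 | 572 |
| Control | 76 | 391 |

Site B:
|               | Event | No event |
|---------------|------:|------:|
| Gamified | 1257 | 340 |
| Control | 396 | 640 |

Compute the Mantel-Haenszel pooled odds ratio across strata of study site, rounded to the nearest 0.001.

5.929

OR_MH = Σ(aᵢdᵢ/nᵢ) / Σ(bᵢcᵢ/nᵢ), where nᵢ is the stratum total.
Stratum 1 (Site A): n = 1688; a·d/n = 649·391/1688 = 150.3312; b·c/n = 572·76/1688 = 25.7536
Stratum 2 (Site B): n = 2633; a·d/n = 1257·640/2633 = 305.5374; b·c/n = 340·396/2633 = 51.1356
OR_MH = (150.3312 + 305.5374) / (25.7536 + 51.1356) = 455.8686 / 76.8891 = 5.92891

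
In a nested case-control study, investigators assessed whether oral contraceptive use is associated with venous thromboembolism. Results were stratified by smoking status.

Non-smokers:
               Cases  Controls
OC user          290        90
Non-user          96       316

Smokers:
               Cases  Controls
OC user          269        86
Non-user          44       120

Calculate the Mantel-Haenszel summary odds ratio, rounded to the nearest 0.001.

9.775

OR_MH = Σ(aᵢdᵢ/nᵢ) / Σ(bᵢcᵢ/nᵢ), where nᵢ is the stratum total.
Stratum 1 (Non-smokers): n = 792; a·d/n = 290·316/792 = 115.7071; b·c/n = 90·96/792 = 10.9091
Stratum 2 (Smokers): n = 519; a·d/n = 269·120/519 = 62.1965; b·c/n = 86·44/519 = 7.2909
OR_MH = (115.7071 + 62.1965) / (10.9091 + 7.2909) = 177.9036 / 18.2000 = 9.77490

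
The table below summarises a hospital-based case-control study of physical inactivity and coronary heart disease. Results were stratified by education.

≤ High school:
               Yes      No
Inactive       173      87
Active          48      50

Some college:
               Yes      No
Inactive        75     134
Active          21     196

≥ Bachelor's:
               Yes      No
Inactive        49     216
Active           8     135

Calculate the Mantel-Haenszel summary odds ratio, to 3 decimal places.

OR_MH = Σ(aᵢdᵢ/nᵢ) / Σ(bᵢcᵢ/nᵢ), where nᵢ is the stratum total.
Stratum 1 (≤ High school): n = 358; a·d/n = 173·50/358 = 24.1620; b·c/n = 87·48/358 = 11.6648
Stratum 2 (Some college): n = 426; a·d/n = 75·196/426 = 34.5070; b·c/n = 134·21/426 = 6.6056
Stratum 3 (≥ Bachelor's): n = 408; a·d/n = 49·135/408 = 16.2132; b·c/n = 216·8/408 = 4.2353
OR_MH = (24.1620 + 34.5070 + 16.2132) / (11.6648 + 6.6056 + 4.2353) = 74.8823 / 22.5057 = 3.32725

3.327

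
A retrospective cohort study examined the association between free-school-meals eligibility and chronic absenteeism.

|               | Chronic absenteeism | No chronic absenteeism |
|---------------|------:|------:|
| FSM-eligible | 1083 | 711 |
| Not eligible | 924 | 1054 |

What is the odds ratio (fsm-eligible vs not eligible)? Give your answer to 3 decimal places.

1.738

Cells: a = 1083, b = 711, c = 924, d = 1054.
OR = (a·d)/(b·c) = (1083 × 1054) / (711 × 924) = 1141482 / 656964 = 1.73751
The odds of chronic absenteeism are about 1.74 times as high in the fsm-eligible group.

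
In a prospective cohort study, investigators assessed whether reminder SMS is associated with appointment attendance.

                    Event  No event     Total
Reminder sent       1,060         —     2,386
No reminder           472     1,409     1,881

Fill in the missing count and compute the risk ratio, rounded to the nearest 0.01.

The missing cell is in the exposed row: 2386 − 1060 = 1326.
So a = 1060, b = 1326, c = 472, d = 1409.
RR = [a/(a+b)] / [c/(c+d)] = (1060/2386) / (472/1881) = 0.44426/0.25093 = 1.77044

1.77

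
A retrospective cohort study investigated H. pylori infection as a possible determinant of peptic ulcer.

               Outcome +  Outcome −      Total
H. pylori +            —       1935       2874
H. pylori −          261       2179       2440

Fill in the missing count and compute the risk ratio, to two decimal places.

3.05

The missing cell is in the exposed row: 2874 − 1935 = 939.
So a = 939, b = 1935, c = 261, d = 2179.
RR = [a/(a+b)] / [c/(c+d)] = (939/2874) / (261/2440) = 0.32672/0.10697 = 3.05442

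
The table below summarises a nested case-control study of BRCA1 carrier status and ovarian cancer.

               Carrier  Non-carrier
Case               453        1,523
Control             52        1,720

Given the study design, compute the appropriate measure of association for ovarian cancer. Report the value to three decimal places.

Reading the table with exposure as columns: a = 453 (Carrier, case), b = 52 (Carrier, non-case), c = 1523 (Non-carrier, case), d = 1720.
This is a nested case-control study: participants were sampled on outcome status, so risks in the source population cannot be estimated directly — relative risk is not valid here. The odds ratio is the appropriate measure.
OR = (a·d)/(b·c) = (453 × 1720) / (52 × 1523) = 779160 / 79196 = 9.83838

9.838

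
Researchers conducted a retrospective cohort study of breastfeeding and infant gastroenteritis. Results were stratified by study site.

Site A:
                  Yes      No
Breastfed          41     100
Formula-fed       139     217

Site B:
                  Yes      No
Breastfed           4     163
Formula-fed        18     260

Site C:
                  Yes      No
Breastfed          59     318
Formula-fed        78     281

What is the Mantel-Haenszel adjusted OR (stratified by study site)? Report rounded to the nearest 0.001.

OR_MH = Σ(aᵢdᵢ/nᵢ) / Σ(bᵢcᵢ/nᵢ), where nᵢ is the stratum total.
Stratum 1 (Site A): n = 497; a·d/n = 41·217/497 = 17.9014; b·c/n = 100·139/497 = 27.9678
Stratum 2 (Site B): n = 445; a·d/n = 4·260/445 = 2.3371; b·c/n = 163·18/445 = 6.5933
Stratum 3 (Site C): n = 736; a·d/n = 59·281/736 = 22.5258; b·c/n = 318·78/736 = 33.7011
OR_MH = (17.9014 + 2.3371 + 22.5258) / (27.9678 + 6.5933 + 33.7011) = 42.7643 / 68.2622 = 0.62647

0.626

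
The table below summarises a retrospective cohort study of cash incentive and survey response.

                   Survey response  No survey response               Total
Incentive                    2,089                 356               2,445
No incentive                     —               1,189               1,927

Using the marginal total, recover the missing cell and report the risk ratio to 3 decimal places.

2.231

The missing cell is in the unexposed row: 1927 − 1189 = 738.
So a = 2089, b = 356, c = 738, d = 1189.
RR = [a/(a+b)] / [c/(c+d)] = (2089/2445) / (738/1927) = 0.85440/0.38298 = 2.23092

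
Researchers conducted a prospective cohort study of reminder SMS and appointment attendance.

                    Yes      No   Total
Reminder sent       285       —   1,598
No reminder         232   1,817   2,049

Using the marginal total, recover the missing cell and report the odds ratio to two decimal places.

The missing cell is in the exposed row: 1598 − 285 = 1313.
So a = 285, b = 1313, c = 232, d = 1817.
OR = (a·d)/(b·c) = (285 × 1817) / (1313 × 232) = 517845 / 304616 = 1.69999

1.70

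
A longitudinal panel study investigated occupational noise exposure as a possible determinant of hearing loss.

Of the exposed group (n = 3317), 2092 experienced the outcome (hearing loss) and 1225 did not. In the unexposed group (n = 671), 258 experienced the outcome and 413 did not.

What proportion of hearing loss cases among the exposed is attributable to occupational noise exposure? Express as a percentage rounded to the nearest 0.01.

From the description: a = 2092, b = 1225, c = 258, d = 413.
Risk in exposed = 2092/3317 = 0.63069; risk in unexposed = 258/671 = 0.38450.
RR = 0.63069/0.38450 = 1.64028
AR% = (RR − 1)/RR × 100 = (1.64028 − 1)/1.64028 × 100 = 39.0349%

39.03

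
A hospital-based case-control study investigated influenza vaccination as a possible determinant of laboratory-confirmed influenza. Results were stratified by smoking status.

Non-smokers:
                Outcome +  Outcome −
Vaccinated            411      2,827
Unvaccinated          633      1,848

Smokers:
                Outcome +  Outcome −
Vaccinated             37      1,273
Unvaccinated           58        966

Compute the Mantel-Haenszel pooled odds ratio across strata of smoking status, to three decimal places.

OR_MH = Σ(aᵢdᵢ/nᵢ) / Σ(bᵢcᵢ/nᵢ), where nᵢ is the stratum total.
Stratum 1 (Non-smokers): n = 5719; a·d/n = 411·1848/5719 = 132.8078; b·c/n = 2827·633/5719 = 312.9028
Stratum 2 (Smokers): n = 2334; a·d/n = 37·966/2334 = 15.3136; b·c/n = 1273·58/2334 = 31.6341
OR_MH = (132.8078 + 15.3136) / (312.9028 + 31.6341) = 148.1215 / 344.5369 = 0.42991

0.430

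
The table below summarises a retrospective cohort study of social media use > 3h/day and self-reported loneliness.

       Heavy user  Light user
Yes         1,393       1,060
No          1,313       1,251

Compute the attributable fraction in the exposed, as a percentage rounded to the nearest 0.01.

10.90

Reading the table with exposure as columns: a = 1393 (Heavy user, case), b = 1313 (Heavy user, non-case), c = 1060 (Light user, case), d = 1251.
Risk in exposed = 1393/2706 = 0.51478; risk in unexposed = 1060/2311 = 0.45868.
RR = 0.51478/0.45868 = 1.12232
AR% = (RR − 1)/RR × 100 = (1.12232 − 1)/1.12232 × 100 = 10.8990%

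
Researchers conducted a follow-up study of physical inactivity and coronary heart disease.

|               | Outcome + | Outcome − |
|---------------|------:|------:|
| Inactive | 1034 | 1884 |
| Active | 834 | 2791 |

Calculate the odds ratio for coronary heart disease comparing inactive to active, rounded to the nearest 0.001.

1.837

Cells: a = 1034, b = 1884, c = 834, d = 2791.
OR = (a·d)/(b·c) = (1034 × 2791) / (1884 × 834) = 2885894 / 1571256 = 1.83668
The odds of coronary heart disease are about 1.84 times as high in the inactive group.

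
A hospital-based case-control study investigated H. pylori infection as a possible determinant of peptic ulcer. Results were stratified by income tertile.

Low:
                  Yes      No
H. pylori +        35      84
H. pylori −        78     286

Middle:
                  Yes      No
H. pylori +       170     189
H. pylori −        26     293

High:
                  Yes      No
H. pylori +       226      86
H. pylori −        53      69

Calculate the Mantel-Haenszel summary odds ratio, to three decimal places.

4.155

OR_MH = Σ(aᵢdᵢ/nᵢ) / Σ(bᵢcᵢ/nᵢ), where nᵢ is the stratum total.
Stratum 1 (Low): n = 483; a·d/n = 35·286/483 = 20.7246; b·c/n = 84·78/483 = 13.5652
Stratum 2 (Middle): n = 678; a·d/n = 170·293/678 = 73.4661; b·c/n = 189·26/678 = 7.2478
Stratum 3 (High): n = 434; a·d/n = 226·69/434 = 35.9309; b·c/n = 86·53/434 = 10.5023
OR_MH = (20.7246 + 73.4661 + 35.9309) / (13.5652 + 7.2478 + 10.5023) = 130.1216 / 31.3153 = 4.15521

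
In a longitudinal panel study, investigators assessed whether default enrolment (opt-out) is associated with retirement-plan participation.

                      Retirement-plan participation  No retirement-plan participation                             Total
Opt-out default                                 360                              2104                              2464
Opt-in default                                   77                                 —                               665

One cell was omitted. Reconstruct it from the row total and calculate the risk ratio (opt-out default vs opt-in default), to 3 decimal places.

1.262

The missing cell is in the unexposed row: 665 − 77 = 588.
So a = 360, b = 2104, c = 77, d = 588.
RR = [a/(a+b)] / [c/(c+d)] = (360/2464) / (77/665) = 0.14610/0.11579 = 1.26181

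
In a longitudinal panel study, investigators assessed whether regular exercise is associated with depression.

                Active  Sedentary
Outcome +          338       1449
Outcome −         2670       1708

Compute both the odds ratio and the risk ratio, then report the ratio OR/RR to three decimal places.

0.610

Reading the table with exposure as columns: a = 338 (Active, case), b = 2670 (Active, non-case), c = 1449 (Sedentary, case), d = 1708.
OR = (338·1708)/(2670·1449) = 577304/3868830 = 0.14922
Risk in exposed = 338/3008 = 0.11237; risk in unexposed = 1449/3157 = 0.45898; RR = 0.24482
OR/RR = 0.14922 / 0.24482 = 0.60951
The outcome is not rare, so the OR lies further from 1 than the RR.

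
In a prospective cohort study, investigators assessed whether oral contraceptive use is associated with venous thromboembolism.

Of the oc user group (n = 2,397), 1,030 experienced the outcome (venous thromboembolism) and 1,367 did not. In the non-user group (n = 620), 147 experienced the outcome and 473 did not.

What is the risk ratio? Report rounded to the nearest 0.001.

From the description: a = 1030, b = 1367, c = 147, d = 473.
Risk in exposed = 1030/2397 = 0.42970; risk in unexposed = 147/620 = 0.23710.
RR = 0.42970 / 0.23710 = 1.81236
The risk among the exposed is 1.81 times that among the unexposed.

1.812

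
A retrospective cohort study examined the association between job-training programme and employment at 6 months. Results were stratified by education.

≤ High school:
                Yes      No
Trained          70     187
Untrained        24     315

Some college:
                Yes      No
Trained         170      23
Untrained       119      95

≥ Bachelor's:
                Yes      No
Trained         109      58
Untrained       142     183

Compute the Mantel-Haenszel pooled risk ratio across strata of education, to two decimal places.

1.75

RR_MH = Σ(aᵢ·n₀ᵢ/nᵢ) / Σ(cᵢ·n₁ᵢ/nᵢ), with n₁ᵢ = aᵢ+bᵢ (exposed), n₀ᵢ = cᵢ+dᵢ (unexposed), nᵢ = n₁ᵢ+n₀ᵢ.
Stratum 1 (≤ High school): n₁ = 257, n₀ = 339, n = 596; a·n₀/n = 70·339/596 = 39.8154; c·n₁/n = 24·257/596 = 10.3490
Stratum 2 (Some college): n₁ = 193, n₀ = 214, n = 407; a·n₀/n = 170·214/407 = 89.3857; c·n₁/n = 119·193/407 = 56.4300
Stratum 3 (≥ Bachelor's): n₁ = 167, n₀ = 325, n = 492; a·n₀/n = 109·325/492 = 72.0020; c·n₁/n = 142·167/492 = 48.1992
RR_MH = (39.8154 + 89.3857 + 72.0020) / (10.3490 + 56.4300 + 48.1992) = 201.2032 / 114.9782 = 1.74993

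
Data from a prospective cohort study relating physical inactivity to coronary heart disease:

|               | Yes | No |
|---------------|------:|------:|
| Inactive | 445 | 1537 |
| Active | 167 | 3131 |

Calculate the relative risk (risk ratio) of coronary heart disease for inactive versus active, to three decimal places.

4.434

Cells: a = 445, b = 1537, c = 167, d = 3131.
Risk in exposed = 445/1982 = 0.22452; risk in unexposed = 167/3298 = 0.05064.
RR = 0.22452 / 0.05064 = 4.43395
The risk among the exposed is 4.43 times that among the unexposed.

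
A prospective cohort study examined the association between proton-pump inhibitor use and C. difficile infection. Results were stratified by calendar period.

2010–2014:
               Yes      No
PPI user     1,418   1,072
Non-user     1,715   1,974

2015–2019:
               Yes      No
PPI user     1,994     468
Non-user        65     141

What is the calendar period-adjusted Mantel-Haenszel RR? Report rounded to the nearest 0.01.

RR_MH = Σ(aᵢ·n₀ᵢ/nᵢ) / Σ(cᵢ·n₁ᵢ/nᵢ), with n₁ᵢ = aᵢ+bᵢ (exposed), n₀ᵢ = cᵢ+dᵢ (unexposed), nᵢ = n₁ᵢ+n₀ᵢ.
Stratum 1 (2010–2014): n₁ = 2490, n₀ = 3689, n = 6179; a·n₀/n = 1418·3689/6179 = 846.5774; c·n₁/n = 1715·2490/6179 = 691.1070
Stratum 2 (2015–2019): n₁ = 2462, n₀ = 206, n = 2668; a·n₀/n = 1994·206/2668 = 153.9595; c·n₁/n = 65·2462/2668 = 59.9813
RR_MH = (846.5774 + 153.9595) / (691.1070 + 59.9813) = 1000.5370 / 751.0882 = 1.33212

1.33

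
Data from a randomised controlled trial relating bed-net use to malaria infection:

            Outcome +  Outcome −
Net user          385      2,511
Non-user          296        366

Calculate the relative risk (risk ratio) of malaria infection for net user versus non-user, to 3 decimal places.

Cells: a = 385, b = 2511, c = 296, d = 366.
Risk in exposed = 385/2896 = 0.13294; risk in unexposed = 296/662 = 0.44713.
RR = 0.13294 / 0.44713 = 0.29732
The risk is 70% lower among the exposed than among the unexposed.

0.297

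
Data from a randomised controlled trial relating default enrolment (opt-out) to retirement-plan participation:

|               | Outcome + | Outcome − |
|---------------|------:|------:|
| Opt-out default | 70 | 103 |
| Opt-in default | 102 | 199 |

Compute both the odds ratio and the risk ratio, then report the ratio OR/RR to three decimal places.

1.110

Cells: a = 70, b = 103, c = 102, d = 199.
OR = (70·199)/(103·102) = 13930/10506 = 1.32591
Risk in exposed = 70/173 = 0.40462; risk in unexposed = 102/301 = 0.33887; RR = 1.19404
OR/RR = 1.32591 / 1.19404 = 1.11044
The outcome is not rare, so the OR lies further from 1 than the RR.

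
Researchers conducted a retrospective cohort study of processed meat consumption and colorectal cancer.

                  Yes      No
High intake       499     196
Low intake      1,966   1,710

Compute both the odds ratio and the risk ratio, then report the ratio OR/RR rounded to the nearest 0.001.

1.649

Cells: a = 499, b = 196, c = 1966, d = 1710.
OR = (499·1710)/(196·1966) = 853290/385336 = 2.21441
Risk in exposed = 499/695 = 0.71799; risk in unexposed = 1966/3676 = 0.53482; RR = 1.34248
OR/RR = 2.21441 / 1.34248 = 1.64949
The outcome is not rare, so the OR lies further from 1 than the RR.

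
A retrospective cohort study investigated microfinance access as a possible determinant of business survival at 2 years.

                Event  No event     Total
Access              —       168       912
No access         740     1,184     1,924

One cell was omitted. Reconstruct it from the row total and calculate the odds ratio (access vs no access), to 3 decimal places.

7.086

The missing cell is in the exposed row: 912 − 168 = 744.
So a = 744, b = 168, c = 740, d = 1184.
OR = (a·d)/(b·c) = (744 × 1184) / (168 × 740) = 880896 / 124320 = 7.08571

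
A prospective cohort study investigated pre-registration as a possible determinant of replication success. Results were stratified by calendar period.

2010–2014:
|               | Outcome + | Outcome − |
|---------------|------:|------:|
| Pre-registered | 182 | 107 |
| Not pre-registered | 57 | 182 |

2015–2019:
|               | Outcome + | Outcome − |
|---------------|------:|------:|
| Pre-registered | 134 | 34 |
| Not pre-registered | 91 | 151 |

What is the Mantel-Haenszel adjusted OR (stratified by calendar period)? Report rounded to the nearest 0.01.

5.87

OR_MH = Σ(aᵢdᵢ/nᵢ) / Σ(bᵢcᵢ/nᵢ), where nᵢ is the stratum total.
Stratum 1 (2010–2014): n = 528; a·d/n = 182·182/528 = 62.7348; b·c/n = 107·57/528 = 11.5511
Stratum 2 (2015–2019): n = 410; a·d/n = 134·151/410 = 49.3512; b·c/n = 34·91/410 = 7.5463
OR_MH = (62.7348 + 49.3512) / (11.5511 + 7.5463) = 112.0861 / 19.0975 = 5.86916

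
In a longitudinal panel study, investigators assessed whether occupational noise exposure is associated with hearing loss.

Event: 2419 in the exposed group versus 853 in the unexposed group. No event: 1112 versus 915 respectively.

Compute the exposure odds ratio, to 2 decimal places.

From the description: a = 2419, b = 1112, c = 853, d = 915.
OR = (a·d)/(b·c) = (2419 × 915) / (1112 × 853) = 2213385 / 948536 = 2.33347
The odds of hearing loss are about 2.33 times as high in the exposed group.

2.33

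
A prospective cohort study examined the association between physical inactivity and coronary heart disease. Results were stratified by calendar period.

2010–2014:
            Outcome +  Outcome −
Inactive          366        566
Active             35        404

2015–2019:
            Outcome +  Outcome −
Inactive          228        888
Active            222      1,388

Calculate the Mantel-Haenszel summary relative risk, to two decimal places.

RR_MH = Σ(aᵢ·n₀ᵢ/nᵢ) / Σ(cᵢ·n₁ᵢ/nᵢ), with n₁ᵢ = aᵢ+bᵢ (exposed), n₀ᵢ = cᵢ+dᵢ (unexposed), nᵢ = n₁ᵢ+n₀ᵢ.
Stratum 1 (2010–2014): n₁ = 932, n₀ = 439, n = 1371; a·n₀/n = 366·439/1371 = 117.1947; c·n₁/n = 35·932/1371 = 23.7929
Stratum 2 (2015–2019): n₁ = 1116, n₀ = 1610, n = 2726; a·n₀/n = 228·1610/2726 = 134.6588; c·n₁/n = 222·1116/2726 = 90.8848
RR_MH = (117.1947 + 134.6588) / (23.7929 + 90.8848) = 251.8536 / 114.6777 = 2.19619

2.20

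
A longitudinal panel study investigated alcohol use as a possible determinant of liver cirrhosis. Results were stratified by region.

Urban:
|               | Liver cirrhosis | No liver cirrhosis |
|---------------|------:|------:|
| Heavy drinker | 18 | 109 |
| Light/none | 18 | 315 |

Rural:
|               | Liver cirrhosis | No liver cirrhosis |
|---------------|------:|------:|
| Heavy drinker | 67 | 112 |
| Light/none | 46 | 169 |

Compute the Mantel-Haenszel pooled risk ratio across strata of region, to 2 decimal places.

1.92

RR_MH = Σ(aᵢ·n₀ᵢ/nᵢ) / Σ(cᵢ·n₁ᵢ/nᵢ), with n₁ᵢ = aᵢ+bᵢ (exposed), n₀ᵢ = cᵢ+dᵢ (unexposed), nᵢ = n₁ᵢ+n₀ᵢ.
Stratum 1 (Urban): n₁ = 127, n₀ = 333, n = 460; a·n₀/n = 18·333/460 = 13.0304; c·n₁/n = 18·127/460 = 4.9696
Stratum 2 (Rural): n₁ = 179, n₀ = 215, n = 394; a·n₀/n = 67·215/394 = 36.5609; c·n₁/n = 46·179/394 = 20.8985
RR_MH = (13.0304 + 36.5609) / (4.9696 + 20.8985) = 49.5913 / 25.8680 = 1.91709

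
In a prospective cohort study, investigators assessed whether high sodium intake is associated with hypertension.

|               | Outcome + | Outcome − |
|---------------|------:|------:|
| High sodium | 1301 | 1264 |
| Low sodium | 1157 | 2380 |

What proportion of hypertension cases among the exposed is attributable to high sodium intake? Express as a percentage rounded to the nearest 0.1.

Cells: a = 1301, b = 1264, c = 1157, d = 2380.
Risk in exposed = 1301/2565 = 0.50721; risk in unexposed = 1157/3537 = 0.32711.
RR = 0.50721/0.32711 = 1.55057
AR% = (RR − 1)/RR × 100 = (1.55057 − 1)/1.55057 × 100 = 35.5076%

35.5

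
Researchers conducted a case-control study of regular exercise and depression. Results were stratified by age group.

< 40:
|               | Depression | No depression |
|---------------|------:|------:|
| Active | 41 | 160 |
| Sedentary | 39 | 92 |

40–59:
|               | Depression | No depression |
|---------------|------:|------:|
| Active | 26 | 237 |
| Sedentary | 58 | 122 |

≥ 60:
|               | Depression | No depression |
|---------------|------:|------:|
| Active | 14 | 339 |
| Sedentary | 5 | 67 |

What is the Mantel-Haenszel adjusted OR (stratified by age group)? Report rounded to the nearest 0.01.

OR_MH = Σ(aᵢdᵢ/nᵢ) / Σ(bᵢcᵢ/nᵢ), where nᵢ is the stratum total.
Stratum 1 (< 40): n = 332; a·d/n = 41·92/332 = 11.3614; b·c/n = 160·39/332 = 18.7952
Stratum 2 (40–59): n = 443; a·d/n = 26·122/443 = 7.1603; b·c/n = 237·58/443 = 31.0293
Stratum 3 (≥ 60): n = 425; a·d/n = 14·67/425 = 2.2071; b·c/n = 339·5/425 = 3.9882
OR_MH = (11.3614 + 7.1603 + 2.2071) / (18.7952 + 31.0293 + 3.9882) = 20.7288 / 53.8128 = 0.38520

0.39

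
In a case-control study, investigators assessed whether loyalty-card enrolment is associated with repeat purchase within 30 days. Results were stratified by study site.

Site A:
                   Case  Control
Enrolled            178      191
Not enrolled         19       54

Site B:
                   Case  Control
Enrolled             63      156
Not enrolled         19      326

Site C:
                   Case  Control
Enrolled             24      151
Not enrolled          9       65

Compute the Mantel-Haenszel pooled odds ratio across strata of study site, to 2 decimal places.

OR_MH = Σ(aᵢdᵢ/nᵢ) / Σ(bᵢcᵢ/nᵢ), where nᵢ is the stratum total.
Stratum 1 (Site A): n = 442; a·d/n = 178·54/442 = 21.7466; b·c/n = 191·19/442 = 8.2104
Stratum 2 (Site B): n = 564; a·d/n = 63·326/564 = 36.4149; b·c/n = 156·19/564 = 5.2553
Stratum 3 (Site C): n = 249; a·d/n = 24·65/249 = 6.2651; b·c/n = 151·9/249 = 5.4578
OR_MH = (21.7466 + 36.4149 + 6.2651) / (8.2104 + 5.2553 + 5.4578) = 64.4266 / 18.9236 = 3.40457

3.40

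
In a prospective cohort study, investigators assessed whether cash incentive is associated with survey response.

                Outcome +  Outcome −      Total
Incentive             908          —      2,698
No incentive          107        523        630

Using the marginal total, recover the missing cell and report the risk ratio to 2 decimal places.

The missing cell is in the exposed row: 2698 − 908 = 1790.
So a = 908, b = 1790, c = 107, d = 523.
RR = [a/(a+b)] / [c/(c+d)] = (908/2698) / (107/630) = 0.33655/0.16984 = 1.98153

1.98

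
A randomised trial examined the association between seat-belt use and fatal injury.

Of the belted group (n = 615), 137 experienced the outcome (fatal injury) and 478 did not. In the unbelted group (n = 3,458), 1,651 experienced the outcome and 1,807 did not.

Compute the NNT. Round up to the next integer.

4

Risk in treated group = 137/615 = 0.22276; risk in control = 1651/3458 = 0.47744.
Absolute risk reduction = 0.47744 − 0.22276 = 0.25468
NNT = 1 / ARR = 1 / 0.25468 = 3.927 → round up → 4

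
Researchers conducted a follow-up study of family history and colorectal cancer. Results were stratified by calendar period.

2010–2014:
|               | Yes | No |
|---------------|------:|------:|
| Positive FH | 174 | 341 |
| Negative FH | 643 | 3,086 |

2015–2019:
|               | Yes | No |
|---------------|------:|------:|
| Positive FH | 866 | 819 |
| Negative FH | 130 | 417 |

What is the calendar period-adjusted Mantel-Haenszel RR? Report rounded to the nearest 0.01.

2.07

RR_MH = Σ(aᵢ·n₀ᵢ/nᵢ) / Σ(cᵢ·n₁ᵢ/nᵢ), with n₁ᵢ = aᵢ+bᵢ (exposed), n₀ᵢ = cᵢ+dᵢ (unexposed), nᵢ = n₁ᵢ+n₀ᵢ.
Stratum 1 (2010–2014): n₁ = 515, n₀ = 3729, n = 4244; a·n₀/n = 174·3729/4244 = 152.8855; c·n₁/n = 643·515/4244 = 78.0266
Stratum 2 (2015–2019): n₁ = 1685, n₀ = 547, n = 2232; a·n₀/n = 866·547/2232 = 212.2321; c·n₁/n = 130·1685/2232 = 98.1407
RR_MH = (152.8855 + 212.2321) / (78.0266 + 98.1407) = 365.1176 / 176.1673 = 2.07256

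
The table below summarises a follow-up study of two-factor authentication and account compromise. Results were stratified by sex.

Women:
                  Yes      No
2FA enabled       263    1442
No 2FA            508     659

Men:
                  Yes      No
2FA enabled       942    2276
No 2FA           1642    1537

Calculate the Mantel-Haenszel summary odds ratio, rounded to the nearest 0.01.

0.34

OR_MH = Σ(aᵢdᵢ/nᵢ) / Σ(bᵢcᵢ/nᵢ), where nᵢ is the stratum total.
Stratum 1 (Women): n = 2872; a·d/n = 263·659/2872 = 60.3471; b·c/n = 1442·508/2872 = 255.0613
Stratum 2 (Men): n = 6397; a·d/n = 942·1537/6397 = 226.3333; b·c/n = 2276·1642/6397 = 584.2101
OR_MH = (60.3471 + 226.3333) / (255.0613 + 584.2101) = 286.6804 / 839.2714 = 0.34158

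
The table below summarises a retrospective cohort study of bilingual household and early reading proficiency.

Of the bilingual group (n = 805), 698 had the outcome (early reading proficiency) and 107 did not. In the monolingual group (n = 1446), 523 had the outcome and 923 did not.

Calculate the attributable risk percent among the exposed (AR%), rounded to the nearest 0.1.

From the description: a = 698, b = 107, c = 523, d = 923.
Risk in exposed = 698/805 = 0.86708; risk in unexposed = 523/1446 = 0.36169.
RR = 0.86708/0.36169 = 2.39732
AR% = (RR − 1)/RR × 100 = (2.39732 − 1)/2.39732 × 100 = 58.2868%

58.3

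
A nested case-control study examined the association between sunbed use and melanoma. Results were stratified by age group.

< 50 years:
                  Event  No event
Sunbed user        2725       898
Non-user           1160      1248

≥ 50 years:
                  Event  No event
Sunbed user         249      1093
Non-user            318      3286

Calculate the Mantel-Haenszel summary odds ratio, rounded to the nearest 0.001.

3.001

OR_MH = Σ(aᵢdᵢ/nᵢ) / Σ(bᵢcᵢ/nᵢ), where nᵢ is the stratum total.
Stratum 1 (< 50 years): n = 6031; a·d/n = 2725·1248/6031 = 563.8866; b·c/n = 898·1160/6031 = 172.7209
Stratum 2 (≥ 50 years): n = 4946; a·d/n = 249·3286/4946 = 165.4294; b·c/n = 1093·318/4946 = 70.2738
OR_MH = (563.8866 + 165.4294) / (172.7209 + 70.2738) = 729.3160 / 242.9947 = 3.00137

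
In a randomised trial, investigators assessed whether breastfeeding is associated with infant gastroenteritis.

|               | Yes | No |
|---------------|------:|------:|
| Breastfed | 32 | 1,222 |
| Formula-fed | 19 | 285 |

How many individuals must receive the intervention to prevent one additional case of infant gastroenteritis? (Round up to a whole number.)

28

Risk in treated group = 32/1254 = 0.02552; risk in control = 19/304 = 0.06250.
Absolute risk reduction = 0.06250 − 0.02552 = 0.03698
NNT = 1 / ARR = 1 / 0.03698 = 27.040 → round up → 28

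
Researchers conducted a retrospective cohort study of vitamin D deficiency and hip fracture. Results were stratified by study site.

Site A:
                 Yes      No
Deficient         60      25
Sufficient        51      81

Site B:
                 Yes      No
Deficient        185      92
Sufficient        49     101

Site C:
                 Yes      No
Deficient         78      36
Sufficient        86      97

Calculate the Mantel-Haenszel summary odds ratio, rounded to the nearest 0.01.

3.41

OR_MH = Σ(aᵢdᵢ/nᵢ) / Σ(bᵢcᵢ/nᵢ), where nᵢ is the stratum total.
Stratum 1 (Site A): n = 217; a·d/n = 60·81/217 = 22.3963; b·c/n = 25·51/217 = 5.8756
Stratum 2 (Site B): n = 427; a·d/n = 185·101/427 = 43.7588; b·c/n = 92·49/427 = 10.5574
Stratum 3 (Site C): n = 297; a·d/n = 78·97/297 = 25.4747; b·c/n = 36·86/297 = 10.4242
OR_MH = (22.3963 + 43.7588 + 25.4747) / (5.8756 + 10.5574 + 10.4242) = 91.6298 / 26.8572 = 3.41174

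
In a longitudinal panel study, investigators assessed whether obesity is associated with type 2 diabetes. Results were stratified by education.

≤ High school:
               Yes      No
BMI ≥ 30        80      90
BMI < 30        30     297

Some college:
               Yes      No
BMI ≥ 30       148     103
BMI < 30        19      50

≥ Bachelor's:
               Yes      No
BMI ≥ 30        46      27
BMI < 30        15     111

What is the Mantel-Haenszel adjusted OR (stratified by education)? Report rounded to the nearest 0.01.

OR_MH = Σ(aᵢdᵢ/nᵢ) / Σ(bᵢcᵢ/nᵢ), where nᵢ is the stratum total.
Stratum 1 (≤ High school): n = 497; a·d/n = 80·297/497 = 47.8068; b·c/n = 90·30/497 = 5.4326
Stratum 2 (Some college): n = 320; a·d/n = 148·50/320 = 23.1250; b·c/n = 103·19/320 = 6.1156
Stratum 3 (≥ Bachelor's): n = 199; a·d/n = 46·111/199 = 25.6583; b·c/n = 27·15/199 = 2.0352
OR_MH = (47.8068 + 23.1250 + 25.6583) / (5.4326 + 6.1156 + 2.0352) = 96.5901 / 13.5834 = 7.11090

7.11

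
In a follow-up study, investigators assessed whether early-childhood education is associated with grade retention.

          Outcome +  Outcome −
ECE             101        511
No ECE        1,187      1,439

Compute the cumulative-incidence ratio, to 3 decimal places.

Cells: a = 101, b = 511, c = 1187, d = 1439.
Risk in exposed = 101/612 = 0.16503; risk in unexposed = 1187/2626 = 0.45202.
RR = 0.16503 / 0.45202 = 0.36510
The risk is 63% lower among the exposed than among the unexposed.

0.365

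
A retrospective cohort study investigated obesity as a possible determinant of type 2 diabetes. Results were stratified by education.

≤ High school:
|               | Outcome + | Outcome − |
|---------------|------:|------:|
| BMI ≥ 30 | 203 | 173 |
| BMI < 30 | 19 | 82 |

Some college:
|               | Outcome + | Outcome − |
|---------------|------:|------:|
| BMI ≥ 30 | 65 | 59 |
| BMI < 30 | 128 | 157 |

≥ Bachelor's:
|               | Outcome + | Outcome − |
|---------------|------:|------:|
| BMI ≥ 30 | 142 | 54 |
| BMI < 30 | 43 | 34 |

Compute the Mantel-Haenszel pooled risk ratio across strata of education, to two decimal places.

1.52

RR_MH = Σ(aᵢ·n₀ᵢ/nᵢ) / Σ(cᵢ·n₁ᵢ/nᵢ), with n₁ᵢ = aᵢ+bᵢ (exposed), n₀ᵢ = cᵢ+dᵢ (unexposed), nᵢ = n₁ᵢ+n₀ᵢ.
Stratum 1 (≤ High school): n₁ = 376, n₀ = 101, n = 477; a·n₀/n = 203·101/477 = 42.9832; c·n₁/n = 19·376/477 = 14.9769
Stratum 2 (Some college): n₁ = 124, n₀ = 285, n = 409; a·n₀/n = 65·285/409 = 45.2934; c·n₁/n = 128·124/409 = 38.8068
Stratum 3 (≥ Bachelor's): n₁ = 196, n₀ = 77, n = 273; a·n₀/n = 142·77/273 = 40.0513; c·n₁/n = 43·196/273 = 30.8718
RR_MH = (42.9832 + 45.2934 + 40.0513) / (14.9769 + 38.8068 + 30.8718) = 128.3279 / 84.6556 = 1.51588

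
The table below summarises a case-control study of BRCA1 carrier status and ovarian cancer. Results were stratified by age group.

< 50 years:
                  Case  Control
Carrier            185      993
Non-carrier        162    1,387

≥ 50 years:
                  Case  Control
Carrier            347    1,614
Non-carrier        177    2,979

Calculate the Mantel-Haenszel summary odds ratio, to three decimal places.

2.579

OR_MH = Σ(aᵢdᵢ/nᵢ) / Σ(bᵢcᵢ/nᵢ), where nᵢ is the stratum total.
Stratum 1 (< 50 years): n = 2727; a·d/n = 185·1387/2727 = 94.0942; b·c/n = 993·162/2727 = 58.9901
Stratum 2 (≥ 50 years): n = 5117; a·d/n = 347·2979/5117 = 202.0154; b·c/n = 1614·177/5117 = 55.8292
OR_MH = (94.0942 + 202.0154) / (58.9901 + 55.8292) = 296.1097 / 114.8193 = 2.57892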